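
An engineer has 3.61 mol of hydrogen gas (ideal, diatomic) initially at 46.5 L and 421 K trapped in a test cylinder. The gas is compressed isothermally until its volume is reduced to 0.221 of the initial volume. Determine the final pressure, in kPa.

P₁ = nRT₁/V₁ = 3.61×8.314×421/46.5 = 272 kPa.
Isothermal: T stays 421 K; PV = const ⇒ V₂ = 10.3 L, P₂ = 1230 kPa.

1230 kPa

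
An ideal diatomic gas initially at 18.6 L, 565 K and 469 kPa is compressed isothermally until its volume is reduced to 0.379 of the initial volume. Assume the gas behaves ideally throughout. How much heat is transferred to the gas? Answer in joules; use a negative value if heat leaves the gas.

-8460 J

n = P₁V₁/(RT₁) = 469×18.6/(8.314×565) = 1.86 mol.
Isothermal: T stays 565 K; PV = const ⇒ V₂ = 7.05 L, P₂ = 1240 kPa.
ΔU = 0 (ideal gas, T constant).
W = nRT ln(V₂/V₁) = 1.86×8.314×565×ln(0.379) = -8460 J.
Q = ΔU + W = -8460 J.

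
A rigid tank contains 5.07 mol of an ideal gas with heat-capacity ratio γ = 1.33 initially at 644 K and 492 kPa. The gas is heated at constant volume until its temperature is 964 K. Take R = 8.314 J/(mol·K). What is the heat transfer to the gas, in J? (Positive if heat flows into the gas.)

40900 J

V₁ = nRT₁/P₁ = 5.07×8.314×644/492 = 55.2 L.
Isochoric: V stays 55.2 L; P/T = const ⇒ T₂ = 964 K, P₂ = 736 kPa.
W = 0 (no volume change).
ΔU = nCvΔT = 5.07×25.2×(964−644) = 40900 J.
Q = ΔU = 40900 J.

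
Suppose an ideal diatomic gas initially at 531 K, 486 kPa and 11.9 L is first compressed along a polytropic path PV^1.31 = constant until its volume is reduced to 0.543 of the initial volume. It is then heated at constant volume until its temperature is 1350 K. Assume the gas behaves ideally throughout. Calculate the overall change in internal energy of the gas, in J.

22300 J

n = P₁V₁/(RT₁) = 486×11.9/(8.314×531) = 1.31 mol.
Step 1 — Polytropic n=1.31: T₂ = T₁(V₁/V₂)^(n−1) = 531×(1.84)^0.31 = 642 K; P₂ = P₁(V₁/V₂)^n = 1080 kPa.
W = (P₁V₁−P₂V₂)/(n−1) = (486×11.9−1080×6.46)/0.31 = -3890 J.
ΔU = nCvΔT = 1.31×20.8×(642−531) = 3010 J.
Q = ΔU + W = -875 J.
State after step 1: P = 1080 kPa, V = 6.46 L, T = 642 K.
Step 2 — Isochoric: V stays 6.46 L; P/T = const ⇒ T₂ = 1350 K, P₂ = 2280 kPa.
W = 0 (no volume change).
ΔU = nCvΔT = 1.31×20.8×(1350−642) = 19300 J.
Q = ΔU = 19300 J.
Net over both steps: W = -3890 J, Q = 18400 J, ΔU = 22300 J.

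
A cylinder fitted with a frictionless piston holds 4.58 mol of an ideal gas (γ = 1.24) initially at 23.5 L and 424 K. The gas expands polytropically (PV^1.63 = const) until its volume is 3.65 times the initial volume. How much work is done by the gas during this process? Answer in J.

14300 J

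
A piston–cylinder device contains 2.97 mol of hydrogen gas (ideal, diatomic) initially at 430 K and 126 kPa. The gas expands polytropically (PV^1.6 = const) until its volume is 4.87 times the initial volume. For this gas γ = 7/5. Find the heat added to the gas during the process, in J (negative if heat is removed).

V₁ = nRT₁/P₁ = 2.97×8.314×430/126 = 84.3 L.
Polytropic n=1.6: T₂ = T₁(V₁/V₂)^(n−1) = 430×(0.205)^0.60 = 166 K; P₂ = P₁(V₁/V₂)^n = 10.0 kPa.
W = (P₁V₁−P₂V₂)/(n−1) = (126×84.3−10.0×410)/0.60 = 10900 J.
ΔU = nCvΔT = 2.97×20.8×(166−430) = -16300 J.
Q = ΔU + W = -5430 J.

-5430 J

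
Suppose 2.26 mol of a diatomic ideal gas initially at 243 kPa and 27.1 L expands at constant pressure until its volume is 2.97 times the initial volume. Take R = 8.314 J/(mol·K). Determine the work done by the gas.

13000 J

T₁ = P₁V₁/(nR) = 243×27.1/(2.26×8.314) = 350 K.
Isobaric: P stays 243 kPa; V/T = const ⇒ T₂ = 1040 K, V₂ = 80.5 L.
W = PΔV = 243×(80.5−27.1) kPa·L = 13000 J.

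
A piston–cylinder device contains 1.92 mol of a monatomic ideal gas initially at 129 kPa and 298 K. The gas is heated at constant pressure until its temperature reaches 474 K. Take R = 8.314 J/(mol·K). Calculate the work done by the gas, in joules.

V₁ = nRT₁/P₁ = 1.92×8.314×298/129 = 36.9 L.
Isobaric: P stays 129 kPa; V/T = const ⇒ T₂ = 474 K, V₂ = 58.7 L.
W = PΔV = 129×(58.7−36.9) kPa·L = 2810 J.

2810 J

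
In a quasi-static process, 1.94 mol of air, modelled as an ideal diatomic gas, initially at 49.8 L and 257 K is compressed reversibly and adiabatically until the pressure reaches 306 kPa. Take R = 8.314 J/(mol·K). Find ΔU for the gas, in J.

P₁ = nRT₁/V₁ = 1.94×8.314×257/49.8 = 83.2 kPa.
Adiabatic: T₂/T₁ = (P₂/P₁)^((γ−1)/γ) ⇒ T₂ = 257×(3.68)^0.286 = 373 K; V₂ = 19.7 L.
For an ideal gas ΔU = nCvΔT with Cv = (5/2)R = 20.8 J/(mol·K).
ΔU = 1.94×20.8×(373−257) = 4670 J.

4670 J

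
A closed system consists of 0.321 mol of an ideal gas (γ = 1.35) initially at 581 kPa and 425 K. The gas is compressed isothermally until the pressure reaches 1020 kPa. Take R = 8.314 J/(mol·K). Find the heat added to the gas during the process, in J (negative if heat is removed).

-638 J

V₁ = nRT₁/P₁ = 0.321×8.314×425/581 = 1.95 L.
Isothermal: T stays 425 K; PV = const ⇒ V₂ = 1.11 L, P₂ = 1020 kPa.
ΔU = 0 (ideal gas, T constant).
W = nRT ln(V₂/V₁) = 0.321×8.314×425×ln(0.570) = -638 J.
Q = ΔU + W = -638 J.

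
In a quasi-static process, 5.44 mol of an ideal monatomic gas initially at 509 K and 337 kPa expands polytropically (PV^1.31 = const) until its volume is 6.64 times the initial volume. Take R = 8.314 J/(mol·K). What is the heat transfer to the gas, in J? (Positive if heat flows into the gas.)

17600 J

V₁ = nRT₁/P₁ = 5.44×8.314×509/337 = 68.3 L.
Polytropic n=1.31: T₂ = T₁(V₁/V₂)^(n−1) = 509×(0.151)^0.31 = 283 K; P₂ = P₁(V₁/V₂)^n = 28.2 kPa.
W = (P₁V₁−P₂V₂)/(n−1) = (337×68.3−28.2×454)/0.31 = 33000 J.
ΔU = nCvΔT = 5.44×12.5×(283−509) = -15300 J.
Q = ΔU + W = 17600 J.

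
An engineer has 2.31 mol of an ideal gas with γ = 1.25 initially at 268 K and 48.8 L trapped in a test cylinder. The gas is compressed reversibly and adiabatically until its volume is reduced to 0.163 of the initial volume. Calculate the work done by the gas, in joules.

-11800 J

P₁ = nRT₁/V₁ = 2.31×8.314×268/48.8 = 105 kPa.
Adiabatic: TV^(γ−1) = const ⇒ T₂ = 268×(6.13)^0.250 = 422 K; PV^γ = const ⇒ P₂ = 1020 kPa.
ΔU = nCvΔT = 2.31×33.3×(422−268) = 11800 J.
Q = 0 for an adiabatic process, so W = −ΔU = -11800 J.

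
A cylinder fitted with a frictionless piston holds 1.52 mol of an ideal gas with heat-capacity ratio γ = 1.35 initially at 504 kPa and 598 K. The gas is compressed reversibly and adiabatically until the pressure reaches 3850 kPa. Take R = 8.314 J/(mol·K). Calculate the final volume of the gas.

V₁ = nRT₁/P₁ = 1.52×8.314×598/504 = 15.0 L.
Adiabatic: T₂/T₁ = (P₂/P₁)^((γ−1)/γ) ⇒ T₂ = 598×(7.64)^0.259 = 1010 K; V₂ = 3.33 L.

3.33 L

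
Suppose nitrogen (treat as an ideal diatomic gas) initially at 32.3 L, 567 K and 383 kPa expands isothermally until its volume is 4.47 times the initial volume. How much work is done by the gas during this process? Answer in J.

18500 J

n = P₁V₁/(RT₁) = 383×32.3/(8.314×567) = 2.62 mol.
Isothermal: T stays 567 K; PV = const ⇒ V₂ = 144 L, P₂ = 85.7 kPa.
W = nRT ln(V₂/V₁) = 2.62×8.314×567×ln(4.47) = 18500 J.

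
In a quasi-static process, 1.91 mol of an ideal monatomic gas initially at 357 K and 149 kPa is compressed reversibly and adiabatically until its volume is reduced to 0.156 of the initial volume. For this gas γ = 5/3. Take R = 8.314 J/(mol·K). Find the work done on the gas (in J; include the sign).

V₁ = nRT₁/P₁ = 1.91×8.314×357/149 = 38.0 L.
Adiabatic: TV^(γ−1) = const ⇒ T₂ = 357×(6.41)^0.667 = 1230 K; PV^γ = const ⇒ P₂ = 3300 kPa.
ΔU = nCvΔT = 1.91×12.5×(1230−357) = 20800 J.
Q = 0 for an adiabatic process, so W = −ΔU = -20800 J.
Work done on the gas = −W_by = 20800 J.

20800 J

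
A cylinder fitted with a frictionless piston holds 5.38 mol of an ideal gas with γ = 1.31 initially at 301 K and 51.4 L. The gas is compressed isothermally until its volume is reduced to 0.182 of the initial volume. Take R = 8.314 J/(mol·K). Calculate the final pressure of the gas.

P₁ = nRT₁/V₁ = 5.38×8.314×301/51.4 = 262 kPa.
Isothermal: T stays 301 K; PV = const ⇒ V₂ = 9.35 L, P₂ = 1440 kPa.

1440 kPa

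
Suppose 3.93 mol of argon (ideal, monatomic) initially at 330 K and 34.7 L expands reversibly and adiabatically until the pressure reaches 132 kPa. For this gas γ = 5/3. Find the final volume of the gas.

P₁ = nRT₁/V₁ = 3.93×8.314×330/34.7 = 311 kPa.
Adiabatic: T₂/T₁ = (P₂/P₁)^((γ−1)/γ) ⇒ T₂ = 330×(0.425)^0.400 = 234 K; V₂ = 58.0 L.

58.0 L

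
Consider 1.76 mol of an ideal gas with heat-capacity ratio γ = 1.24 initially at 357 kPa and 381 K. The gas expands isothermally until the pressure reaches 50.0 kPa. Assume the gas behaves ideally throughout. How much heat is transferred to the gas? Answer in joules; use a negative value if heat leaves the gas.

V₁ = nRT₁/P₁ = 1.76×8.314×381/357 = 15.6 L.
Isothermal: T stays 381 K; PV = const ⇒ V₂ = 112 L, P₂ = 50.0 kPa.
ΔU = 0 (ideal gas, T constant).
W = nRT ln(V₂/V₁) = 1.76×8.314×381×ln(7.14) = 11000 J.
Q = ΔU + W = 11000 J.

11000 J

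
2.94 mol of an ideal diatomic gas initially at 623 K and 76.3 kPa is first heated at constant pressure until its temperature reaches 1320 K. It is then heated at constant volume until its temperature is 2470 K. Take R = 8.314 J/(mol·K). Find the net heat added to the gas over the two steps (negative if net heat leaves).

V₁ = nRT₁/P₁ = 2.94×8.314×623/76.3 = 200 L.
Step 1 — Isobaric: P stays 76.3 kPa; V/T = const ⇒ T₂ = 1320 K, V₂ = 423 L.
W = PΔV = 76.3×(423−200) kPa·L = 17000 J.
ΔU = nCvΔT = 2.94×20.8×(1320−623) = 42600 J.
Q = ΔU + W = nCpΔT = 59600 J.
State after step 1: P = 76.3 kPa, V = 423 L, T = 1320 K.
Step 2 — Isochoric: V stays 423 L; P/T = const ⇒ T₂ = 2470 K, P₂ = 143 kPa.
W = 0 (no volume change).
ΔU = nCvΔT = 2.94×20.8×(2470−1320) = 70300 J.
Q = ΔU = 70300 J.
Net over both steps: W = 17000 J, Q = 130000 J, ΔU = 113000 J.

130000 J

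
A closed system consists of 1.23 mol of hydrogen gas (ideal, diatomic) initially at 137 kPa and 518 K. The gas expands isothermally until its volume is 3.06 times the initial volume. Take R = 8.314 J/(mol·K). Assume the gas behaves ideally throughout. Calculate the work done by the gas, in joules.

5920 J

V₁ = nRT₁/P₁ = 1.23×8.314×518/137 = 38.7 L.
Isothermal: T stays 518 K; PV = const ⇒ V₂ = 118 L, P₂ = 44.8 kPa.
W = nRT ln(V₂/V₁) = 1.23×8.314×518×ln(3.06) = 5920 J.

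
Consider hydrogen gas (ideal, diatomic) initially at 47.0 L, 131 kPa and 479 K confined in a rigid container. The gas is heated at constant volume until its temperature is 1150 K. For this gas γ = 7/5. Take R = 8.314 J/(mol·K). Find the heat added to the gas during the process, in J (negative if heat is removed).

n = P₁V₁/(RT₁) = 131×47.0/(8.314×479) = 1.55 mol.
Isochoric: V stays 47.0 L; P/T = const ⇒ T₂ = 1150 K, P₂ = 315 kPa.
W = 0 (no volume change).
ΔU = nCvΔT = 1.55×20.8×(1150−479) = 21600 J.
Q = ΔU = 21600 J.

21600 J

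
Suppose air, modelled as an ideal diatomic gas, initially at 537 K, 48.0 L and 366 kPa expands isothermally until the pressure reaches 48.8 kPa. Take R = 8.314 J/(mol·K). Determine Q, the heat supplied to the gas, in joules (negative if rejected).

35400 J

n = P₁V₁/(RT₁) = 366×48.0/(8.314×537) = 3.93 mol.
Isothermal: T stays 537 K; PV = const ⇒ V₂ = 360 L, P₂ = 48.8 kPa.
ΔU = 0 (ideal gas, T constant).
W = nRT ln(V₂/V₁) = 3.93×8.314×537×ln(7.50) = 35400 J.
Q = ΔU + W = 35400 J.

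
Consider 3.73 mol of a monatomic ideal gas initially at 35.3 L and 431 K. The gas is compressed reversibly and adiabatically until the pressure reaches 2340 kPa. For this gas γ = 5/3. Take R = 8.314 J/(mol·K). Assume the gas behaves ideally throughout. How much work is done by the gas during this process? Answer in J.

-21500 J

P₁ = nRT₁/V₁ = 3.73×8.314×431/35.3 = 379 kPa.
Adiabatic: T₂/T₁ = (P₂/P₁)^((γ−1)/γ) ⇒ T₂ = 431×(6.18)^0.400 = 893 K; V₂ = 11.8 L.
ΔU = nCvΔT = 3.73×12.5×(893−431) = 21500 J.
Q = 0 for an adiabatic process, so W = −ΔU = -21500 J.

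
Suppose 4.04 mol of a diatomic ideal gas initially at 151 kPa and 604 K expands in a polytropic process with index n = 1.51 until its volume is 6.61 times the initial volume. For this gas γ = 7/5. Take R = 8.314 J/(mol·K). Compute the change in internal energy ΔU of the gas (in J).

V₁ = nRT₁/P₁ = 4.04×8.314×604/151 = 134 L.
Polytropic n=1.51: T₂ = T₁(V₁/V₂)^(n−1) = 604×(0.151)^0.51 = 231 K; P₂ = P₁(V₁/V₂)^n = 8.72 kPa.
For an ideal gas ΔU = nCvΔT with Cv = (5/2)R = 20.8 J/(mol·K).
ΔU = 4.04×20.8×(231−604) = -31400 J.

-31400 J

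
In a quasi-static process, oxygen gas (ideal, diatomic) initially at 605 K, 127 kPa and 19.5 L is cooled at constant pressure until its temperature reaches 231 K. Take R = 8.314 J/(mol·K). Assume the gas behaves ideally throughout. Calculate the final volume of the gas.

Isobaric: P stays 127 kPa; V/T = const ⇒ T₂ = 231 K, V₂ = 7.45 L.

7.45 L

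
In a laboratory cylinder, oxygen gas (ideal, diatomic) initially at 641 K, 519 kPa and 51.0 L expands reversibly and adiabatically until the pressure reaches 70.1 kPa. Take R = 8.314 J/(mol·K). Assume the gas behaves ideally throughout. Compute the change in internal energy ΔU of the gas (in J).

-28800 J

n = P₁V₁/(RT₁) = 519×51.0/(8.314×641) = 4.97 mol.
Adiabatic: T₂/T₁ = (P₂/P₁)^((γ−1)/γ) ⇒ T₂ = 641×(0.135)^0.286 = 362 K; V₂ = 213 L.
For an ideal gas ΔU = nCvΔT with Cv = (5/2)R = 20.8 J/(mol·K).
ΔU = 4.97×20.8×(362−641) = -28800 J.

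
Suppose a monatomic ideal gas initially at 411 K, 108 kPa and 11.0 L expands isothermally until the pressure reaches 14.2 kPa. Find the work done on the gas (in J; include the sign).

n = P₁V₁/(RT₁) = 108×11.0/(8.314×411) = 0.348 mol.
Isothermal: T stays 411 K; PV = const ⇒ V₂ = 83.7 L, P₂ = 14.2 kPa.
W = nRT ln(V₂/V₁) = 0.348×8.314×411×ln(7.61) = 2410 J.
Work done on the gas = −W_by = -2410 J.

-2410 J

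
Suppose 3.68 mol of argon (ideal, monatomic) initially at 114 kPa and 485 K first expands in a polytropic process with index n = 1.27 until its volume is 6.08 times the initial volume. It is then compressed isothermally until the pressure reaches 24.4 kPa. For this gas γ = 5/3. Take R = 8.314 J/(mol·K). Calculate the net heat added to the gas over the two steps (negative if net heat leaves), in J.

V₁ = nRT₁/P₁ = 3.68×8.314×485/114 = 130 L.
Step 1 — Polytropic n=1.27: T₂ = T₁(V₁/V₂)^(n−1) = 485×(0.164)^0.27 = 298 K; P₂ = P₁(V₁/V₂)^n = 11.5 kPa.
W = (P₁V₁−P₂V₂)/(n−1) = (114×130−11.5×791)/0.27 = 21200 J.
ΔU = nCvΔT = 3.68×12.5×(298−485) = -8590 J.
Q = ΔU + W = 12600 J.
State after step 1: P = 11.5 kPa, V = 791 L, T = 298 K.
Step 2 — Isothermal: T stays 298 K; PV = const ⇒ V₂ = 374 L, P₂ = 24.4 kPa.
ΔU = 0 (ideal gas, T constant).
W = nRT ln(V₂/V₁) = 3.68×8.314×298×ln(0.472) = -6840 J.
Q = ΔU + W = -6840 J.
Net over both steps: W = 14400 J, Q = 5770 J, ΔU = -8590 J.

5770 J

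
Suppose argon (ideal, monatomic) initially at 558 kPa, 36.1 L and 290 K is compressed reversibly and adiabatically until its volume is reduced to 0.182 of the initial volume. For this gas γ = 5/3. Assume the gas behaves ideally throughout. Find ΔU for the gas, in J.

63900 J

n = P₁V₁/(RT₁) = 558×36.1/(8.314×290) = 8.35 mol.
Adiabatic: TV^(γ−1) = const ⇒ T₂ = 290×(5.49)^0.667 = 903 K; PV^γ = const ⇒ P₂ = 9550 kPa.
For an ideal gas ΔU = nCvΔT with Cv = (3/2)R = 12.5 J/(mol·K).
ΔU = 8.35×12.5×(903−290) = 63900 J.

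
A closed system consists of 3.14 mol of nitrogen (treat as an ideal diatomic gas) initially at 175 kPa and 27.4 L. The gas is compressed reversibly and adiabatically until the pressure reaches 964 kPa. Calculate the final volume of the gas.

8.10 L

T₁ = P₁V₁/(nR) = 175×27.4/(3.14×8.314) = 184 K.
Adiabatic: T₂/T₁ = (P₂/P₁)^((γ−1)/γ) ⇒ T₂ = 184×(5.51)^0.286 = 299 K; V₂ = 8.10 L.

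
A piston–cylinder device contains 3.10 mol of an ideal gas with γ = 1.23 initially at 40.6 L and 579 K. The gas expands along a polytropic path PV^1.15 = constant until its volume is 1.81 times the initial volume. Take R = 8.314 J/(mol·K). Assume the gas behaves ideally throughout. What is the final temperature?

530 K

P₁ = nRT₁/V₁ = 3.10×8.314×579/40.6 = 368 kPa.
Polytropic n=1.15: T₂ = T₁(V₁/V₂)^(n−1) = 579×(0.552)^0.15 = 530 K; P₂ = P₁(V₁/V₂)^n = 186 kPa.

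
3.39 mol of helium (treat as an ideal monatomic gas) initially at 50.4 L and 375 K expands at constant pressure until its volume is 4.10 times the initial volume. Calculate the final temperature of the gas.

1540 K

P₁ = nRT₁/V₁ = 3.39×8.314×375/50.4 = 210 kPa.
Isobaric: P stays 210 kPa; V/T = const ⇒ T₂ = 1540 K, V₂ = 207 L.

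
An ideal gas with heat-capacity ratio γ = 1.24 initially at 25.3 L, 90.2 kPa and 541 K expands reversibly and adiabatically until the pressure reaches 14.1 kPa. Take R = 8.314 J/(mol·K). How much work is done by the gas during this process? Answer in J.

2870 J

n = P₁V₁/(RT₁) = 90.2×25.3/(8.314×541) = 0.507 mol.
Adiabatic: T₂/T₁ = (P₂/P₁)^((γ−1)/γ) ⇒ T₂ = 541×(0.156)^0.194 = 378 K; V₂ = 113 L.
ΔU = nCvΔT = 0.507×34.6×(378−541) = -2870 J.
Q = 0 for an adiabatic process, so W = −ΔU = 2870 J.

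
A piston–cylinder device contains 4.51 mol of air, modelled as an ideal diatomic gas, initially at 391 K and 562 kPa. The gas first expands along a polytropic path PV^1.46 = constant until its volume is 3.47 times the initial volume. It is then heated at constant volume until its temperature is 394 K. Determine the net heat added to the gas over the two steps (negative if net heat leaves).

14200 J

V₁ = nRT₁/P₁ = 4.51×8.314×391/562 = 26.1 L.
Step 1 — Polytropic n=1.46: T₂ = T₁(V₁/V₂)^(n−1) = 391×(0.288)^0.46 = 221 K; P₂ = P₁(V₁/V₂)^n = 91.4 kPa.
W = (P₁V₁−P₂V₂)/(n−1) = (562×26.1−91.4×90.5)/0.46 = 13900 J.
ΔU = nCvΔT = 4.51×20.8×(221−391) = -16000 J.
Q = ΔU + W = -2080 J.
State after step 1: P = 91.4 kPa, V = 90.5 L, T = 221 K.
Step 2 — Isochoric: V stays 90.5 L; P/T = const ⇒ T₂ = 394 K, P₂ = 163 kPa.
W = 0 (no volume change).
ΔU = nCvΔT = 4.51×20.8×(394−221) = 16300 J.
Q = ΔU = 16300 J.
Net over both steps: W = 13900 J, Q = 14200 J, ΔU = 281 J.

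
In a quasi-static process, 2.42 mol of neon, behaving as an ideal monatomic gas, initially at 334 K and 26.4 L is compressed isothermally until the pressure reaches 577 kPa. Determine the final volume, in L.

P₁ = nRT₁/V₁ = 2.42×8.314×334/26.4 = 255 kPa.
Isothermal: T stays 334 K; PV = const ⇒ V₂ = 11.6 L, P₂ = 577 kPa.

11.6 L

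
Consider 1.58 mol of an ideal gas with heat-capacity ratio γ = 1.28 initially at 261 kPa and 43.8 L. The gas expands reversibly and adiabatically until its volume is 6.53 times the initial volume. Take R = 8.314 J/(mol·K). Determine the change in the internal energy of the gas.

-16700 J

T₁ = P₁V₁/(nR) = 261×43.8/(1.58×8.314) = 870 K.
Adiabatic: TV^(γ−1) = const ⇒ T₂ = 870×(0.153)^0.280 = 515 K; PV^γ = const ⇒ P₂ = 23.6 kPa.
For an ideal gas ΔU = nCvΔT with Cv = R/(γ−1) = 29.7 J/(mol·K).
ΔU = 1.58×29.7×(515−870) = -16700 J.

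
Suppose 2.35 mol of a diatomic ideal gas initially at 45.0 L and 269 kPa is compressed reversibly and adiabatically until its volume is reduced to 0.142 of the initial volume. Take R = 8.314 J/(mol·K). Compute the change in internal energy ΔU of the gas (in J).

T₁ = P₁V₁/(nR) = 269×45.0/(2.35×8.314) = 620 K.
Adiabatic: TV^(γ−1) = const ⇒ T₂ = 620×(7.04)^0.400 = 1350 K; PV^γ = const ⇒ P₂ = 4140 kPa.
For an ideal gas ΔU = nCvΔT with Cv = (5/2)R = 20.8 J/(mol·K).
ΔU = 2.35×20.8×(1350−620) = 35800 J.

35800 J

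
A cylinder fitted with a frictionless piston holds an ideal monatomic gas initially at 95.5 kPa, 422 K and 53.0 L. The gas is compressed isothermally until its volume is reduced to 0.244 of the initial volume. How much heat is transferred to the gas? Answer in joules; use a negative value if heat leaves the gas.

n = P₁V₁/(RT₁) = 95.5×53.0/(8.314×422) = 1.44 mol.
Isothermal: T stays 422 K; PV = const ⇒ V₂ = 12.9 L, P₂ = 391 kPa.
ΔU = 0 (ideal gas, T constant).
W = nRT ln(V₂/V₁) = 1.44×8.314×422×ln(0.244) = -7140 J.
Q = ΔU + W = -7140 J.

-7140 J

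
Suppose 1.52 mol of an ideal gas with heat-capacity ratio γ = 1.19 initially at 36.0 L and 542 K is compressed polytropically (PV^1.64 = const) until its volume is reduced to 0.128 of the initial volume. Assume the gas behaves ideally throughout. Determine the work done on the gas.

P₁ = nRT₁/V₁ = 1.52×8.314×542/36.0 = 190 kPa.
Polytropic n=1.64: T₂ = T₁(V₁/V₂)^(n−1) = 542×(7.81)^0.64 = 2020 K; P₂ = P₁(V₁/V₂)^n = 5540 kPa.
W = (P₁V₁−P₂V₂)/(n−1) = (190×36.0−5540×4.61)/0.64 = -29200 J.
Work done on the gas = −W_by = 29200 J.

29200 J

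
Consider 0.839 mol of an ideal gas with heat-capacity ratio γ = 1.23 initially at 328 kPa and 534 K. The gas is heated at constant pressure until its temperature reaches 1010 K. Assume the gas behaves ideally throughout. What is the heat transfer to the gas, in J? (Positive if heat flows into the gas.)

V₁ = nRT₁/P₁ = 0.839×8.314×534/328 = 11.4 L.
Isobaric: P stays 328 kPa; V/T = const ⇒ T₂ = 1010 K, V₂ = 21.5 L.
W = PΔV = 328×(21.5−11.4) kPa·L = 3320 J.
ΔU = nCvΔT = 0.839×36.1×(1010−534) = 14400 J.
Q = ΔU + W = nCpΔT = 17800 J.

17800 J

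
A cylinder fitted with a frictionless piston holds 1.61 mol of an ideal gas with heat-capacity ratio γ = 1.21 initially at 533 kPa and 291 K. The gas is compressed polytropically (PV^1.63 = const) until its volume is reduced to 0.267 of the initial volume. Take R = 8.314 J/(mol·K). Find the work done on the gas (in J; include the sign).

8020 J

V₁ = nRT₁/P₁ = 1.61×8.314×291/533 = 7.31 L.
Polytropic n=1.63: T₂ = T₁(V₁/V₂)^(n−1) = 291×(3.75)^0.63 = 669 K; P₂ = P₁(V₁/V₂)^n = 4590 kPa.
W = (P₁V₁−P₂V₂)/(n−1) = (533×7.31−4590×1.95)/0.63 = -8020 J.
Work done on the gas = −W_by = 8020 J.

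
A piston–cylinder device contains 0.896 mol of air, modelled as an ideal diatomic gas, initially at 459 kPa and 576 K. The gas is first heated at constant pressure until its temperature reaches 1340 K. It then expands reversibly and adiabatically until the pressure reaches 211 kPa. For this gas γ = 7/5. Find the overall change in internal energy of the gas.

V₁ = nRT₁/P₁ = 0.896×8.314×576/459 = 9.35 L.
Step 1 — Isobaric: P stays 459 kPa; V/T = const ⇒ T₂ = 1340 K, V₂ = 21.7 L.
W = PΔV = 459×(21.7−9.35) kPa·L = 5690 J.
ΔU = nCvΔT = 0.896×20.8×(1340−576) = 14200 J.
Q = ΔU + W = nCpΔT = 19900 J.
State after step 1: P = 459 kPa, V = 21.7 L, T = 1340 K.
Step 2 — Adiabatic: T₂/T₁ = (P₂/P₁)^((γ−1)/γ) ⇒ T₂ = 1340×(0.460)^0.286 = 1070 K; V₂ = 37.9 L.
ΔU = nCvΔT = 0.896×20.8×(1070−1340) = -4970 J.
Q = 0 for an adiabatic process, so W = −ΔU = 4970 J.
Net over both steps: W = 10700 J, Q = 19900 J, ΔU = 9260 J.

9260 J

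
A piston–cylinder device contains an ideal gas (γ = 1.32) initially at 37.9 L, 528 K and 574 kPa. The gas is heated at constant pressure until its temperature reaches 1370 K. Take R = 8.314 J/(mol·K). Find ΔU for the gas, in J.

108000 J

n = P₁V₁/(RT₁) = 574×37.9/(8.314×528) = 4.96 mol.
Isobaric: P stays 574 kPa; V/T = const ⇒ T₂ = 1370 K, V₂ = 98.3 L.
For an ideal gas ΔU = nCvΔT with Cv = R/(γ−1) = 26.0 J/(mol·K).
ΔU = 4.96×26.0×(1370−528) = 108000 J.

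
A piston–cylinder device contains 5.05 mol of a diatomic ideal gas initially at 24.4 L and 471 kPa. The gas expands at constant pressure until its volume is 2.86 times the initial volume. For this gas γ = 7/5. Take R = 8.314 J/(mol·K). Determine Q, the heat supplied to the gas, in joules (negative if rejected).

74800 J

T₁ = P₁V₁/(nR) = 471×24.4/(5.05×8.314) = 274 K.
Isobaric: P stays 471 kPa; V/T = const ⇒ T₂ = 783 K, V₂ = 69.8 L.
W = PΔV = 471×(69.8−24.4) kPa·L = 21400 J.
ΔU = nCvΔT = 5.05×20.8×(783−274) = 53400 J.
Q = ΔU + W = nCpΔT = 74800 J.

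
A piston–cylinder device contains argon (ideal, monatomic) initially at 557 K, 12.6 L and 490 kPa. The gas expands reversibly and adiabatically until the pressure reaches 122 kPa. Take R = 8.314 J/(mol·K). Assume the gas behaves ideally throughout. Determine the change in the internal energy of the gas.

-3950 J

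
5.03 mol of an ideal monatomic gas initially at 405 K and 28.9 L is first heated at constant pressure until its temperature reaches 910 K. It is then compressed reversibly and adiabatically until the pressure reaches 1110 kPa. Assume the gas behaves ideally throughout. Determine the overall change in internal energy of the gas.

48300 J

P₁ = nRT₁/V₁ = 5.03×8.314×405/28.9 = 586 kPa.
Step 1 — Isobaric: P stays 586 kPa; V/T = const ⇒ T₂ = 910 K, V₂ = 64.9 L.
W = PΔV = 586×(64.9−28.9) kPa·L = 21100 J.
ΔU = nCvΔT = 5.03×12.5×(910−405) = 31700 J.
Q = ΔU + W = nCpΔT = 52800 J.
State after step 1: P = 586 kPa, V = 64.9 L, T = 910 K.
Step 2 — Adiabatic: T₂/T₁ = (P₂/P₁)^((γ−1)/γ) ⇒ T₂ = 910×(1.89)^0.400 = 1170 K; V₂ = 44.3 L.
ΔU = nCvΔT = 5.03×12.5×(1170−910) = 16600 J.
Q = 0 for an adiabatic process, so W = −ΔU = -16600 J.
Net over both steps: W = 4500 J, Q = 52800 J, ΔU = 48300 J.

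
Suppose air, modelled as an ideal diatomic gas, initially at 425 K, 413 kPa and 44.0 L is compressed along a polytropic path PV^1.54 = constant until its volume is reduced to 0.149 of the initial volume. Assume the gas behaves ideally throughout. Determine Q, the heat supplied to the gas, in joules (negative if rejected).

21100 J

n = P₁V₁/(RT₁) = 413×44.0/(8.314×425) = 5.14 mol.
Polytropic n=1.54: T₂ = T₁(V₁/V₂)^(n−1) = 425×(6.71)^0.54 = 1190 K; P₂ = P₁(V₁/V₂)^n = 7750 kPa.
W = (P₁V₁−P₂V₂)/(n−1) = (413×44.0−7750×6.56)/0.54 = -60400 J.
ΔU = nCvΔT = 5.14×20.8×(1190−425) = 81600 J.
Q = ΔU + W = 21100 J.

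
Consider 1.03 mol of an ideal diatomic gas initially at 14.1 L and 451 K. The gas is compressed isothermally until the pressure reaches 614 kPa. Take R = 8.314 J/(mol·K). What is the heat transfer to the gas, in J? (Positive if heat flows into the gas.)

-3120 J

P₁ = nRT₁/V₁ = 1.03×8.314×451/14.1 = 274 kPa.
Isothermal: T stays 451 K; PV = const ⇒ V₂ = 6.29 L, P₂ = 614 kPa.
ΔU = 0 (ideal gas, T constant).
W = nRT ln(V₂/V₁) = 1.03×8.314×451×ln(0.446) = -3120 J.
Q = ΔU + W = -3120 J.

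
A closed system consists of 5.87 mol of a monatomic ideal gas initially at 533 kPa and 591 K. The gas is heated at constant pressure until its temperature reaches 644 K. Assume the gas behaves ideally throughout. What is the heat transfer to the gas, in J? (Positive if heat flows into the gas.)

6470 J

V₁ = nRT₁/P₁ = 5.87×8.314×591/533 = 54.1 L.
Isobaric: P stays 533 kPa; V/T = const ⇒ T₂ = 644 K, V₂ = 59.0 L.
W = PΔV = 533×(59.0−54.1) kPa·L = 2590 J.
ΔU = nCvΔT = 5.87×12.5×(644−591) = 3880 J.
Q = ΔU + W = nCpΔT = 6470 J.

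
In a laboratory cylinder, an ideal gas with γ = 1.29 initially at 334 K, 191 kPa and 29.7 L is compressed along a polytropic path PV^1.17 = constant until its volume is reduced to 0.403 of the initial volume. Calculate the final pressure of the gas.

Polytropic n=1.17: T₂ = T₁(V₁/V₂)^(n−1) = 334×(2.48)^0.17 = 390 K; P₂ = P₁(V₁/V₂)^n = 553 kPa.

553 kPa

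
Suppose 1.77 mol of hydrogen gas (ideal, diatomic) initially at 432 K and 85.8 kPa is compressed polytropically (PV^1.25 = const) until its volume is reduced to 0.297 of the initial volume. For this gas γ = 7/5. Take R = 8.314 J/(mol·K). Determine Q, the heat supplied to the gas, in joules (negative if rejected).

-3380 J

V₁ = nRT₁/P₁ = 1.77×8.314×432/85.8 = 74.1 L.
Polytropic n=1.25: T₂ = T₁(V₁/V₂)^(n−1) = 432×(3.37)^0.25 = 585 K; P₂ = P₁(V₁/V₂)^n = 391 kPa.
W = (P₁V₁−P₂V₂)/(n−1) = (85.8×74.1−391×22.0)/0.25 = -9020 J.
ΔU = nCvΔT = 1.77×20.8×(585−432) = 5640 J.
Q = ΔU + W = -3380 J.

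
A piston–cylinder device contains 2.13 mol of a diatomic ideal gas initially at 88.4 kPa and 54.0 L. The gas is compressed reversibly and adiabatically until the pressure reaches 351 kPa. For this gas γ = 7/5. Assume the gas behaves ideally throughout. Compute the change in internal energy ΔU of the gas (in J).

5760 J

T₁ = P₁V₁/(nR) = 88.4×54.0/(2.13×8.314) = 270 K.
Adiabatic: T₂/T₁ = (P₂/P₁)^((γ−1)/γ) ⇒ T₂ = 270×(3.97)^0.286 = 400 K; V₂ = 20.2 L.
For an ideal gas ΔU = nCvΔT with Cv = (5/2)R = 20.8 J/(mol·K).
ΔU = 2.13×20.8×(400−270) = 5760 J.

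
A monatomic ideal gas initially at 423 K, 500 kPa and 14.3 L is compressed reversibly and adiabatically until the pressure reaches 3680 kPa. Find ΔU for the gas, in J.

n = P₁V₁/(RT₁) = 500×14.3/(8.314×423) = 2.03 mol.
Adiabatic: T₂/T₁ = (P₂/P₁)^((γ−1)/γ) ⇒ T₂ = 423×(7.36)^0.400 = 940 K; V₂ = 4.32 L.
For an ideal gas ΔU = nCvΔT with Cv = (3/2)R = 12.5 J/(mol·K).
ΔU = 2.03×12.5×(940−423) = 13100 J.

13100 J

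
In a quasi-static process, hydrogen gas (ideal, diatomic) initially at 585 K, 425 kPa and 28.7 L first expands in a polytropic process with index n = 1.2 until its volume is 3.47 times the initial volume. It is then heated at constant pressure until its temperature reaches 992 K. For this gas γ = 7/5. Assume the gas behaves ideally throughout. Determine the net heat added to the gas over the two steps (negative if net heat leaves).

45800 J

n = P₁V₁/(RT₁) = 425×28.7/(8.314×585) = 2.51 mol.
Step 1 — Polytropic n=1.2: T₂ = T₁(V₁/V₂)^(n−1) = 585×(0.288)^0.20 = 456 K; P₂ = P₁(V₁/V₂)^n = 95.5 kPa.
W = (P₁V₁−P₂V₂)/(n−1) = (425×28.7−95.5×99.6)/0.20 = 13400 J.
ΔU = nCvΔT = 2.51×20.8×(456−585) = -6720 J.
Q = ΔU + W = 6720 J.
State after step 1: P = 95.5 kPa, V = 99.6 L, T = 456 K.
Step 2 — Isobaric: P stays 95.5 kPa; V/T = const ⇒ T₂ = 992 K, V₂ = 217 L.
W = PΔV = 95.5×(217−99.6) kPa·L = 11200 J.
ΔU = nCvΔT = 2.51×20.8×(992−456) = 27900 J.
Q = ΔU + W = nCpΔT = 39100 J.
Net over both steps: W = 24600 J, Q = 45800 J, ΔU = 21200 J.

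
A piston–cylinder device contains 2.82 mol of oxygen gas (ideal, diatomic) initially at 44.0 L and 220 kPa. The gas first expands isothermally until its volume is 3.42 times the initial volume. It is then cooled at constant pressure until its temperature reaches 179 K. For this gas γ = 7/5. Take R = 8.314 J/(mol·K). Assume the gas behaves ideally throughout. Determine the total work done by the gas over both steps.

T₁ = P₁V₁/(nR) = 220×44.0/(2.82×8.314) = 413 K.
Step 1 — Isothermal: T stays 413 K; PV = const ⇒ V₂ = 150 L, P₂ = 64.3 kPa.
ΔU = 0 (ideal gas, T constant).
W = nRT ln(V₂/V₁) = 2.82×8.314×413×ln(3.42) = 11900 J.
Q = ΔU + W = 11900 J.
State after step 1: P = 64.3 kPa, V = 150 L, T = 413 K.
Step 2 — Isobaric: P stays 64.3 kPa; V/T = const ⇒ T₂ = 179 K, V₂ = 65.2 L.
W = PΔV = 64.3×(65.2−150) kPa·L = -5480 J.
ΔU = nCvΔT = 2.82×20.8×(179−413) = -13700 J.
Q = ΔU + W = nCpΔT = -19200 J.
Net over both steps: W = 6420 J, Q = -7290 J, ΔU = -13700 J.

6420 J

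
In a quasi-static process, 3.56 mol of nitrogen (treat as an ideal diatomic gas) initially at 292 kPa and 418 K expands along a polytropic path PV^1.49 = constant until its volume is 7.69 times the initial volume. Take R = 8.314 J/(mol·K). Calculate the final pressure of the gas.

V₁ = nRT₁/P₁ = 3.56×8.314×418/292 = 42.4 L.
Polytropic n=1.49: T₂ = T₁(V₁/V₂)^(n−1) = 418×(0.130)^0.49 = 154 K; P₂ = P₁(V₁/V₂)^n = 14.0 kPa.

14.0 kPa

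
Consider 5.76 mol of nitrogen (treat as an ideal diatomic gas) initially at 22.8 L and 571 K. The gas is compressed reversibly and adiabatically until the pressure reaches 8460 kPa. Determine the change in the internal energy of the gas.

P₁ = nRT₁/V₁ = 5.76×8.314×571/22.8 = 1200 kPa.
Adiabatic: T₂/T₁ = (P₂/P₁)^((γ−1)/γ) ⇒ T₂ = 571×(7.05)^0.286 = 998 K; V₂ = 5.65 L.
For an ideal gas ΔU = nCvΔT with Cv = (5/2)R = 20.8 J/(mol·K).
ΔU = 5.76×20.8×(998−571) = 51100 J.

51100 J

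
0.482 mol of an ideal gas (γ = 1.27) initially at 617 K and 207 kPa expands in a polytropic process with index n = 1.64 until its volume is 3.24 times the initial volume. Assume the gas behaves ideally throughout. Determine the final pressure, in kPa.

30.1 kPa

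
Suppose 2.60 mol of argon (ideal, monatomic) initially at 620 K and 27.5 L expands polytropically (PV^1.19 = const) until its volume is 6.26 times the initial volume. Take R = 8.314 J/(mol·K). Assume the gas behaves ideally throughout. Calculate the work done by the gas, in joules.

P₁ = nRT₁/V₁ = 2.60×8.314×620/27.5 = 487 kPa.
Polytropic n=1.19: T₂ = T₁(V₁/V₂)^(n−1) = 620×(0.160)^0.19 = 438 K; P₂ = P₁(V₁/V₂)^n = 54.9 kPa.
W = (P₁V₁−P₂V₂)/(n−1) = (487×27.5−54.9×172)/0.19 = 20800 J.

20800 J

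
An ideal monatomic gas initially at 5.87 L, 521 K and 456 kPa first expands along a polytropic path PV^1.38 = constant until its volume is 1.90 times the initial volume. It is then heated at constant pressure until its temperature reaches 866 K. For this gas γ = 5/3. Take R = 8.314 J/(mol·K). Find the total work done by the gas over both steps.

n = P₁V₁/(RT₁) = 456×5.87/(8.314×521) = 0.618 mol.
Step 1 — Polytropic n=1.38: T₂ = T₁(V₁/V₂)^(n−1) = 521×(0.526)^0.38 = 408 K; P₂ = P₁(V₁/V₂)^n = 188 kPa.
W = (P₁V₁−P₂V₂)/(n−1) = (456×5.87−188×11.2)/0.38 = 1520 J.
ΔU = nCvΔT = 0.618×12.5×(408−521) = -869 J.
Q = ΔU + W = 656 J.
State after step 1: P = 188 kPa, V = 11.2 L, T = 408 K.
Step 2 — Isobaric: P stays 188 kPa; V/T = const ⇒ T₂ = 866 K, V₂ = 23.7 L.
W = PΔV = 188×(23.7−11.2) kPa·L = 2350 J.
ΔU = nCvΔT = 0.618×12.5×(866−408) = 3530 J.
Q = ΔU + W = nCpΔT = 5880 J.
Net over both steps: W = 3880 J, Q = 6540 J, ΔU = 2660 J.

3880 J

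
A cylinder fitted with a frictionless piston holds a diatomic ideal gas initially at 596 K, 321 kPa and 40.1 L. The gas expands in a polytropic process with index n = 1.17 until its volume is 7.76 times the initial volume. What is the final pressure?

Polytropic n=1.17: T₂ = T₁(V₁/V₂)^(n−1) = 596×(0.129)^0.17 = 421 K; P₂ = P₁(V₁/V₂)^n = 29.2 kPa.

29.2 kPa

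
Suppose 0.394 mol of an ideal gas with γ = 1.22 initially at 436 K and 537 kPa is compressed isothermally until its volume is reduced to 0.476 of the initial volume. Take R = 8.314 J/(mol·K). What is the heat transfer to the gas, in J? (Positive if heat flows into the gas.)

V₁ = nRT₁/P₁ = 0.394×8.314×436/537 = 2.66 L.
Isothermal: T stays 436 K; PV = const ⇒ V₂ = 1.27 L, P₂ = 1130 kPa.
ΔU = 0 (ideal gas, T constant).
W = nRT ln(V₂/V₁) = 0.394×8.314×436×ln(0.476) = -1060 J.
Q = ΔU + W = -1060 J.

-1060 J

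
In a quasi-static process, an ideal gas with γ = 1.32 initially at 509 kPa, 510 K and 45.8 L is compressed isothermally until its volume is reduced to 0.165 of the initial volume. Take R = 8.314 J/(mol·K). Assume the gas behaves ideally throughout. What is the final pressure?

Isothermal: T stays 510 K; PV = const ⇒ V₂ = 7.56 L, P₂ = 3080 kPa.

3080 kPa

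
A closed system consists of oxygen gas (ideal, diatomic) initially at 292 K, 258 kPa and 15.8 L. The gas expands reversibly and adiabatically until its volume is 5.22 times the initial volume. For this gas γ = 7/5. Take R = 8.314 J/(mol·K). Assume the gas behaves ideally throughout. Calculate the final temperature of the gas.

151 K

Adiabatic: TV^(γ−1) = const ⇒ T₂ = 292×(0.192)^0.400 = 151 K; PV^γ = const ⇒ P₂ = 25.5 kPa.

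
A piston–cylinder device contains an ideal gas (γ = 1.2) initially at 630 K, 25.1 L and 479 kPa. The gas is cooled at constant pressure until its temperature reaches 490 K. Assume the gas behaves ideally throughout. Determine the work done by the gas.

-2670 J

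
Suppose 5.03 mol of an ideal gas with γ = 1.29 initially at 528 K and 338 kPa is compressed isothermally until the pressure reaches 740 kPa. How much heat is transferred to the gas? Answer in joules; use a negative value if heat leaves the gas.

V₁ = nRT₁/P₁ = 5.03×8.314×528/338 = 65.3 L.
Isothermal: T stays 528 K; PV = const ⇒ V₂ = 29.8 L, P₂ = 740 kPa.
ΔU = 0 (ideal gas, T constant).
W = nRT ln(V₂/V₁) = 5.03×8.314×528×ln(0.457) = -17300 J.
Q = ΔU + W = -17300 J.

-17300 J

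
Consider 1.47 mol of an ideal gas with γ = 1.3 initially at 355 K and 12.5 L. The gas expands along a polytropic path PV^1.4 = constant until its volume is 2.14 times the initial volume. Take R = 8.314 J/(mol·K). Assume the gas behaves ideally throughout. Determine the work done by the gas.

2850 J

P₁ = nRT₁/V₁ = 1.47×8.314×355/12.5 = 347 kPa.
Polytropic n=1.4: T₂ = T₁(V₁/V₂)^(n−1) = 355×(0.467)^0.40 = 262 K; P₂ = P₁(V₁/V₂)^n = 120 kPa.
W = (P₁V₁−P₂V₂)/(n−1) = (347×12.5−120×26.8)/0.40 = 2850 J.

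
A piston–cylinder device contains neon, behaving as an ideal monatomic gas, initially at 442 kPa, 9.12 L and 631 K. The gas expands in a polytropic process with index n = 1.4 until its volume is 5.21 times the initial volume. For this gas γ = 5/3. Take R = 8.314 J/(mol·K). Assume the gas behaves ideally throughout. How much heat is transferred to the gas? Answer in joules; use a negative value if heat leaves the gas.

n = P₁V₁/(RT₁) = 442×9.12/(8.314×631) = 0.768 mol.
Polytropic n=1.4: T₂ = T₁(V₁/V₂)^(n−1) = 631×(0.192)^0.40 = 326 K; P₂ = P₁(V₁/V₂)^n = 43.8 kPa.
W = (P₁V₁−P₂V₂)/(n−1) = (442×9.12−43.8×47.5)/0.40 = 4870 J.
ΔU = nCvΔT = 0.768×12.5×(326−631) = -2920 J.
Q = ΔU + W = 1950 J.

1950 J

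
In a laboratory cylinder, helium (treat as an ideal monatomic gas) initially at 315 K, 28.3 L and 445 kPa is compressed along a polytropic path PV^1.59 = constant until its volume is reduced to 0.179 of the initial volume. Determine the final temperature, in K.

869 K

Polytropic n=1.59: T₂ = T₁(V₁/V₂)^(n−1) = 315×(5.59)^0.59 = 869 K; P₂ = P₁(V₁/V₂)^n = 6860 kPa.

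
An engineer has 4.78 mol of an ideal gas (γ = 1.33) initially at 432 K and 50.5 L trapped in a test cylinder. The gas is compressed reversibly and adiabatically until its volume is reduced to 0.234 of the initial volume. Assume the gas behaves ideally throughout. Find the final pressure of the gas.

P₁ = nRT₁/V₁ = 4.78×8.314×432/50.5 = 340 kPa.
Adiabatic: TV^(γ−1) = const ⇒ T₂ = 432×(4.27)^0.330 = 698 K; PV^γ = const ⇒ P₂ = 2350 kPa.

2350 kPa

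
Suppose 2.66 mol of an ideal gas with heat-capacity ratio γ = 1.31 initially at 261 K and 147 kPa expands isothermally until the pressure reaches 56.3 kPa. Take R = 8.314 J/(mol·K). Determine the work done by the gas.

5540 J

V₁ = nRT₁/P₁ = 2.66×8.314×261/147 = 39.3 L.
Isothermal: T stays 261 K; PV = const ⇒ V₂ = 103 L, P₂ = 56.3 kPa.
W = nRT ln(V₂/V₁) = 2.66×8.314×261×ln(2.61) = 5540 J.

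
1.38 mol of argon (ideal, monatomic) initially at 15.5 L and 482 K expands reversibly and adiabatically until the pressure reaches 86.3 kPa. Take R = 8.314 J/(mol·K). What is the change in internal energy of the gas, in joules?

-3590 J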